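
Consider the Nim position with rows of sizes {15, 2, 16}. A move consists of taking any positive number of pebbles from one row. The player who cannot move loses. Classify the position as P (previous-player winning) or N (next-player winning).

N-position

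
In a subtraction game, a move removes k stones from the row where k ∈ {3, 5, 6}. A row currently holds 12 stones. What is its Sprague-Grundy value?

1

Build the Grundy sequence with g(k) = mex{g(k−s) : s ∈ {3, 5, 6}, s ≤ k}:
k:     0  1  2  3  4  5  6  7  8  9 10 11 12
g(k):  0  0  0  1  1  1  2  2  2  0  0  0  1
So g(12) = 1.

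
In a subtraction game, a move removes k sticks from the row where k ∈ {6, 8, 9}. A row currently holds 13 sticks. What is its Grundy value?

2

Grundy values for subtraction set {6, 8, 9}:
k:     0  1  2  3  4  5  6  7  8  9 10 11 12 13
g(k):  0  0  0  0  0  0  1  1  1  1  1  1  2  2
So g(13) = 2.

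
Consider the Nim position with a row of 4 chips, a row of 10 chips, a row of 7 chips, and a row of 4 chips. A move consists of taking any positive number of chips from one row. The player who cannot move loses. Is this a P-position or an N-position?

N-position

Write each in binary and XOR column by column:
  0100  (4)
  1010  (10)
  0111  (7)
  0100  (4)
  ----
  1101  (13)
The nim-sum is 13 ≠ 0, so this is an N-position: the player to move can win.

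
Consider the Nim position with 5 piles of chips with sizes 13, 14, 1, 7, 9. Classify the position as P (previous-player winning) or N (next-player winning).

Compute the nim-sum pairwise:
13 XOR 14 = 3
3 XOR 1 = 2
2 XOR 7 = 5
5 XOR 9 = 12
The nim-sum is 12 ≠ 0, so this is an N-position: the player to move can win.

N-position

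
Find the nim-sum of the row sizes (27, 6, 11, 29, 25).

Compute the nim-sum pairwise:
27 ⊕ 6 = 29
29 ⊕ 11 = 22
22 ⊕ 29 = 11
11 ⊕ 25 = 18

18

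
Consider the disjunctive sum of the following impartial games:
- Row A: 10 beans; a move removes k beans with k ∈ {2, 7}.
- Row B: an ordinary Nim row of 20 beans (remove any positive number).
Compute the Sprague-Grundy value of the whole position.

20

Grundy values for row A (subtraction set {2, 7}):
g(0) = mex{} = 0
g(1) = mex{} = 0
g(2) = mex{0} = 1
g(3) = mex{0} = 1
g(4) = mex{1} = 0
g(5) = mex{1} = 0
g(6) = mex{0} = 1
g(7) = mex{0} = 1
g(8) = mex{0,1} = 2
g(9) = mex{1} = 0
g(10) = mex{1,2} = 0
So g(10) = 0.
Row B is a plain Nim row of size 20, so its Grundy value is 20.
The value of a disjunctive sum is the nim-sum of the parts.
Combined value = 0 ⊕ 20 = 20.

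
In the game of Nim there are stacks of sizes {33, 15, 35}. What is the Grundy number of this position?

13

Nim-sum: 33 ^ 15 ^ 35 = 13.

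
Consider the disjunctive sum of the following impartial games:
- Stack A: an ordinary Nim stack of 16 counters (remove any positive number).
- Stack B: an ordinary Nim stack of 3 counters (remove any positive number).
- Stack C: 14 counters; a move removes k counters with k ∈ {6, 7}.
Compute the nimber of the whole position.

Stack A is a plain Nim stack of size 16, so its Grundy value is 16.
Stack B is a plain Nim stack of size 3, so its Grundy value is 3.
Grundy values for stack C (subtraction set {6, 7}):
k:     0  1  2  3  4  5  6  7  8  9 10 11 12 13 14
g(k):  0  0  0  0  0  0  1  1  1  1  1  1  2  0  0
So g(14) = 0.
By the Sprague-Grundy theorem, the Grundy value of a sum of independent games is the XOR of the component values.
Combined value = 16 XOR 3 XOR 0 = 19.

19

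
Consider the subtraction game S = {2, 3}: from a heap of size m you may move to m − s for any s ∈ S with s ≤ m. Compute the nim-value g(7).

1

Grundy values for subtraction set {2, 3}:
g(0) = mex{} = 0
g(1) = mex{} = 0
g(2) = mex{0} = 1
g(3) = mex{0} = 1
g(4) = mex{0,1} = 2
g(5) = mex{1} = 0
g(6) = mex{1,2} = 0
g(7) = mex{0,2} = 1
So g(7) = 1.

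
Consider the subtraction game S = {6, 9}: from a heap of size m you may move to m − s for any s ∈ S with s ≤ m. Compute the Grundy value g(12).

Build the Grundy sequence with g(k) = mex{g(k−s) : s ∈ {6, 9}, s ≤ k}:
g(0) = mex{} = 0
g(1) = mex{} = 0
g(2) = mex{} = 0
g(3) = mex{} = 0
g(4) = mex{} = 0
g(5) = mex{} = 0
g(6) = mex{0} = 1
g(7) = mex{0} = 1
g(8) = mex{0} = 1
g(9) = mex{0} = 1
g(10) = mex{0} = 1
g(11) = mex{0} = 1
g(12) = mex{0,1} = 2
So g(12) = 2.

2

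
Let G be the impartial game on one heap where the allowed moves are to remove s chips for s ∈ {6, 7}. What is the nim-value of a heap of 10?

1

Compute g(0), g(1), … for moves {6, 7}:
g(0) = mex{} = 0
g(1) = mex{} = 0
g(2) = mex{} = 0
g(3) = mex{} = 0
g(4) = mex{} = 0
g(5) = mex{} = 0
g(6) = mex{0} = 1
g(7) = mex{0} = 1
g(8) = mex{0} = 1
g(9) = mex{0} = 1
g(10) = mex{0} = 1
So g(10) = 1.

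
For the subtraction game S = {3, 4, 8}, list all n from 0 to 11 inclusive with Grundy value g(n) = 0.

Build the Grundy sequence with g(k) = mex{g(k−s) : s ∈ {3, 4, 8}, s ≤ k}:
g(0) = mex{} = 0
g(1) = mex{} = 0
g(2) = mex{} = 0
g(3) = mex{0} = 1
g(4) = mex{0} = 1
g(5) = mex{0} = 1
g(6) = mex{0,1} = 2
g(7) = mex{1} = 0
g(8) = mex{0,1} = 2
g(9) = mex{0,1,2} = 3
g(10) = mex{0,2} = 1
g(11) = mex{0,1,2} = 3
The P-positions (g = 0) in 0..11 are 0, 1, 2, 7.

0, 1, 2, 7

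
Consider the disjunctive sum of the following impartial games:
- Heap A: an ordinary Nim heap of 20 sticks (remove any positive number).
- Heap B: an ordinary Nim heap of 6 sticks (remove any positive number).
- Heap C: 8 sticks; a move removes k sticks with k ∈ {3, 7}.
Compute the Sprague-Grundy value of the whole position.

16

Heap A is a plain Nim heap of size 20, so its Grundy value is 20.
Heap B is a plain Nim heap of size 6, so its Grundy value is 6.
Build the Grundy sequence for heap C with g(k) = mex{g(k−s) : s ∈ {3, 7}, s ≤ k}:
k:     0  1  2  3  4  5  6  7  8
g(k):  0  0  0  1  1  1  0  2  2
So g(8) = 2.
By the Sprague-Grundy theorem, the Grundy value of a sum of independent games is the XOR of the component values.
Combined value = 20 XOR 6 XOR 2 = 16.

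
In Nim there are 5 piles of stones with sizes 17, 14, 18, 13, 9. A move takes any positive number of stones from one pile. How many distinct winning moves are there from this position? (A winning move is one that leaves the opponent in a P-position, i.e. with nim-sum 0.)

3

In binary:
  10001  (17)
  01110  (14)
  10010  (18)
  01101  (13)
  01001  (9)
  -----
  01001  (9)
The overall nim-sum is X = 9. A pile of size p has a winning move iff p XOR X < p (reduce it to p XOR X).
  17: 17 XOR 9 = 24 ≥ 17 — no move.
  14: 14 XOR 9 = 7 < 14 — winning move (to 7).
  18: 18 XOR 9 = 27 ≥ 18 — no move.
  13: 13 XOR 9 = 4 < 13 — winning move (to 4).
  9: 9 XOR 9 = 0 < 9 — winning move (to 0).
That gives 3 winning moves.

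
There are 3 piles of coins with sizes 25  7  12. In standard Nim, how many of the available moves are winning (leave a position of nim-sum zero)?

1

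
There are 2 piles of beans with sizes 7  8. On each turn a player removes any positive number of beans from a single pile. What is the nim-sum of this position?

Compute the nim-sum pairwise:
7 ^ 8 = 15

15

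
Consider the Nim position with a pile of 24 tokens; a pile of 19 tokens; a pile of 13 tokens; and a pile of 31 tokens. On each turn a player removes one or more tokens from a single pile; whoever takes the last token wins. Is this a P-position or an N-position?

Nim-sum: 24 ^ 19 ^ 13 ^ 31 = 25.
The nim-sum is 25 ≠ 0, so this is an N-position: the player to move can win.

N-position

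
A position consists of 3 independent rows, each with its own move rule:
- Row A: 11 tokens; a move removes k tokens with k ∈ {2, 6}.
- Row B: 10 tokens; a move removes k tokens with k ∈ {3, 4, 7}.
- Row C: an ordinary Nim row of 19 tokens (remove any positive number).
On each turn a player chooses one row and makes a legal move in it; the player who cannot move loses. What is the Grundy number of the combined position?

Grundy values for row A (subtraction set {2, 6}):
k:     0  1  2  3  4  5  6  7  8  9 10 11
g(k):  0  0  1  1  0  0  1  1  0  0  1  1
So g(11) = 1.
For row B, compute g(0), g(1), … with moves {3, 4, 7}:
k:     0  1  2  3  4  5  6  7  8  9 10
g(k):  0  0  0  1  1  1  2  2  2  3  0
So g(10) = 0.
Row C is a plain Nim row of size 19, so its Grundy value is 19.
By the Sprague-Grundy theorem, the Grundy value of a sum of independent games is the XOR of the component values.
Combined value = 1 XOR 0 XOR 19 = 18.

18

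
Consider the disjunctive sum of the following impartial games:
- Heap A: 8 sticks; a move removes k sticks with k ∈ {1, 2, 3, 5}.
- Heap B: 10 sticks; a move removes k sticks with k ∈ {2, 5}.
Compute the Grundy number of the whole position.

Grundy values for heap A (subtraction set {1, 2, 3, 5}):
g(0) = mex{} = 0
g(1) = mex{0} = 1
g(2) = mex{0,1} = 2
g(3) = mex{0,1,2} = 3
g(4) = mex{1,2,3} = 0
g(5) = mex{0,2,3} = 1
g(6) = mex{0,1,3} = 2
g(7) = mex{0,1,2} = 3
g(8) = mex{1,2,3} = 0
So g(8) = 0.
For heap B, compute g(0), g(1), … with moves {2, 5}:
k:     0  1  2  3  4  5  6  7  8  9 10
g(k):  0  0  1  1  0  2  1  0  0  1  1
So g(10) = 1.
By the Sprague-Grundy theorem, the Grundy value of a sum of independent games is the XOR of the component values.
Combined value = 0 XOR 1 = 1.

1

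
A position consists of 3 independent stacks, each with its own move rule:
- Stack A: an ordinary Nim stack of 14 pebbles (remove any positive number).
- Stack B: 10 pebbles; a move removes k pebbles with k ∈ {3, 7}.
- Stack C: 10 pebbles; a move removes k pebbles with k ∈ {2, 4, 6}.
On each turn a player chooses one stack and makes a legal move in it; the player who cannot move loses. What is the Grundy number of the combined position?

15

Stack A is a plain Nim stack of size 14, so its Grundy value is 14.
Build the Grundy sequence for stack B with g(k) = mex{g(k−s) : s ∈ {3, 7}, s ≤ k}:
k:     0  1  2  3  4  5  6  7  8  9 10
g(k):  0  0  0  1  1  1  0  2  2  1  0
So g(10) = 0.
For stack C, compute g(0), g(1), … with moves {2, 4, 6}:
k:     0  1  2  3  4  5  6  7  8  9 10
g(k):  0  0  1  1  2  2  3  3  0  0  1
So g(10) = 1.
The value of a disjunctive sum is the nim-sum of the parts.
Combined value = 14 ⊕ 0 ⊕ 1 = 15.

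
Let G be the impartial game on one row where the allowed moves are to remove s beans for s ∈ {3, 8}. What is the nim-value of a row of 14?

Grundy values for subtraction set {3, 8}:
g(0) = mex{} = 0
g(1) = mex{} = 0
g(2) = mex{} = 0
g(3) = mex{0} = 1
g(4) = mex{0} = 1
g(5) = mex{0} = 1
g(6) = mex{1} = 0
g(7) = mex{1} = 0
g(8) = mex{0,1} = 2
g(9) = mex{0} = 1
g(10) = mex{0} = 1
g(11) = mex{1,2} = 0
g(12) = mex{1} = 0
g(13) = mex{1} = 0
g(14) = mex{0} = 1
So g(14) = 1.

1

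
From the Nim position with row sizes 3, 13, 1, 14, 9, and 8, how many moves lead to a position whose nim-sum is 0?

Bitwise XOR of the heap sizes:
  0011  (3)
  1101  (13)
  0001  (1)
  1110  (14)
  1001  (9)
  1000  (8)
  ----
  0000  (0)
The nim-sum is already 0, so every move leaves a nonzero nim-sum — there are no winning moves.

0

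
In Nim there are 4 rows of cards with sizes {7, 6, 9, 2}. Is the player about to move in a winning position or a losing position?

Winning position

Compute the nim-sum pairwise:
7 ^ 6 = 1
1 ^ 9 = 8
8 ^ 2 = 10
The nim-sum is 10 ≠ 0, so this is an N-position: the player to move can win.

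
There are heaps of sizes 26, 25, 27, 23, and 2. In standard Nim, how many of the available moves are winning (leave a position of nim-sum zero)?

Nim-sum: 26 XOR 25 XOR 27 XOR 23 XOR 2 = 13.
The overall nim-sum is X = 13. A heap of size p has a winning move iff p XOR X < p (reduce it to p XOR X).
  26: 26 XOR 13 = 23 < 26 — winning move (to 23).
  25: 25 XOR 13 = 20 < 25 — winning move (to 20).
  27: 27 XOR 13 = 22 < 27 — winning move (to 22).
  23: 23 XOR 13 = 26 ≥ 23 — no move.
  2: 2 XOR 13 = 15 ≥ 2 — no move.
That gives 3 winning moves.

3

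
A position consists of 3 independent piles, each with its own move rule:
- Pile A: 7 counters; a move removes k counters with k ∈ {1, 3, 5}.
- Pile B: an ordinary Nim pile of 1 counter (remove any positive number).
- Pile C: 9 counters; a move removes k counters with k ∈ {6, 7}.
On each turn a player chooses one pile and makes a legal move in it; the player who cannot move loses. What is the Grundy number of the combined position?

Grundy values for pile A (subtraction set {1, 3, 5}):
g(0) = mex{} = 0
g(1) = mex{0} = 1
g(2) = mex{1} = 0
g(3) = mex{0} = 1
g(4) = mex{1} = 0
g(5) = mex{0} = 1
g(6) = mex{1} = 0
g(7) = mex{0} = 1
So g(7) = 1.
Pile B is a plain Nim pile of size 1, so its Grundy value is 1.
Build the Grundy sequence for pile C with g(k) = mex{g(k−s) : s ∈ {6, 7}, s ≤ k}:
g(0) = mex{} = 0
g(1) = mex{} = 0
g(2) = mex{} = 0
g(3) = mex{} = 0
g(4) = mex{} = 0
g(5) = mex{} = 0
g(6) = mex{0} = 1
g(7) = mex{0} = 1
g(8) = mex{0} = 1
g(9) = mex{0} = 1
So g(9) = 1.
By the Sprague-Grundy theorem, the Grundy value of a sum of independent games is the XOR of the component values.
Combined value = 1 XOR 1 XOR 1 = 1.

1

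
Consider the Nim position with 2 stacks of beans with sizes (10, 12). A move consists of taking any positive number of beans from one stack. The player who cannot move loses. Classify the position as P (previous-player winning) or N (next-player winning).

N-position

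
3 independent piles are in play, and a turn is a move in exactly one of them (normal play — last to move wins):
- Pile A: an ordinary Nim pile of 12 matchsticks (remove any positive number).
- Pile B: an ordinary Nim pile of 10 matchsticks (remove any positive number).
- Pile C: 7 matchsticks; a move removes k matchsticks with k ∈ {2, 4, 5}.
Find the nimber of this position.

6

Pile A is a plain Nim pile of size 12, so its Grundy value is 12.
Pile B is a plain Nim pile of size 10, so its Grundy value is 10.
Build the Grundy sequence for pile C with g(k) = mex{g(k−s) : s ∈ {2, 4, 5}, s ≤ k}:
k:     0  1  2  3  4  5  6  7
g(k):  0  0  1  1  2  2  3  0
So g(7) = 0.
By the Sprague-Grundy theorem, the Grundy value of a sum of independent games is the XOR of the component values.
Combined value = 12 XOR 10 XOR 0 = 6.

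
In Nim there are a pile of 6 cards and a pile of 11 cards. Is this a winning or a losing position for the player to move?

Winning position

In binary:
  0110  (6)
  1011  (11)
  ----
  1101  (13)
The nim-sum is 13 ≠ 0, so this is an N-position: the player to move can win.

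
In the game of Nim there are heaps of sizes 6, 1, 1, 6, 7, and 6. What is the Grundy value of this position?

Nim-sum: 6 ^ 1 ^ 1 ^ 6 ^ 7 ^ 6 = 1.

1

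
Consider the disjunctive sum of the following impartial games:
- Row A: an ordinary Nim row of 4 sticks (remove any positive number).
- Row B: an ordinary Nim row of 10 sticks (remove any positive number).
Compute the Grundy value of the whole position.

Row A is a plain Nim row of size 4, so its Grundy value is 4.
Row B is a plain Nim row of size 10, so its Grundy value is 10.
The value of a disjunctive sum is the nim-sum of the parts.
Combined value = 4 ⊕ 10 = 14.

14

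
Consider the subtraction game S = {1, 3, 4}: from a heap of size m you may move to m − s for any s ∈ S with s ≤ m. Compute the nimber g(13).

Grundy values for subtraction set {1, 3, 4}:
g(0) = mex{} = 0
g(1) = mex{0} = 1
g(2) = mex{1} = 0
g(3) = mex{0} = 1
g(4) = mex{0,1} = 2
g(5) = mex{0,1,2} = 3
g(6) = mex{0,1,3} = 2
g(7) = mex{1,2} = 0
g(8) = mex{0,2,3} = 1
g(9) = mex{1,2,3} = 0
g(10) = mex{0,2} = 1
g(11) = mex{0,1} = 2
g(12) = mex{0,1,2} = 3
g(13) = mex{0,1,3} = 2
So g(13) = 2.

2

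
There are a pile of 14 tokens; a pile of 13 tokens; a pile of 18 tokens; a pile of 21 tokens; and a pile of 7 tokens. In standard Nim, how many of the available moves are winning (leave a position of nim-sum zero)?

3

Write each in binary and XOR column by column:
  01110  (14)
  01101  (13)
  10010  (18)
  10101  (21)
  00111  (7)
  -----
  00011  (3)
The overall nim-sum is X = 3. A pile of size p has a winning move iff p XOR X < p (reduce it to p XOR X).
  14: 14 XOR 3 = 13 < 14 — winning move (to 13).
  13: 13 XOR 3 = 14 ≥ 13 — no move.
  18: 18 XOR 3 = 17 < 18 — winning move (to 17).
  21: 21 XOR 3 = 22 ≥ 21 — no move.
  7: 7 XOR 3 = 4 < 7 — winning move (to 4).
That gives 3 winning moves.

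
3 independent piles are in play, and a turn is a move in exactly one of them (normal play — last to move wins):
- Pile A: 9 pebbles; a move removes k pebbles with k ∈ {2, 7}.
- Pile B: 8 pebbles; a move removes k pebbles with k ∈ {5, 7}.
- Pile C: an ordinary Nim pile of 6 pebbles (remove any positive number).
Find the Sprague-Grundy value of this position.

7

Build the Grundy sequence for pile A with g(k) = mex{g(k−s) : s ∈ {2, 7}, s ≤ k}:
k:     0  1  2  3  4  5  6  7  8  9
g(k):  0  0  1  1  0  0  1  1  2  0
So g(9) = 0.
Grundy values for pile B (subtraction set {5, 7}):
k:     0  1  2  3  4  5  6  7  8
g(k):  0  0  0  0  0  1  1  1  1
So g(8) = 1.
Pile C is a plain Nim pile of size 6, so its Grundy value is 6.
By the Sprague-Grundy theorem, the Grundy value of a sum of independent games is the XOR of the component values.
Combined value = 0 ⊕ 1 ⊕ 6 = 7.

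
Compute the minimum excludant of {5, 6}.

0

0 is not in the set, so the mex is 0.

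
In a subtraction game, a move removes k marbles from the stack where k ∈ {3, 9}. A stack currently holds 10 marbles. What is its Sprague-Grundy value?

1

Build the Grundy sequence with g(k) = mex{g(k−s) : s ∈ {3, 9}, s ≤ k}:
g(0) = mex{} = 0
g(1) = mex{} = 0
g(2) = mex{} = 0
g(3) = mex{0} = 1
g(4) = mex{0} = 1
g(5) = mex{0} = 1
g(6) = mex{1} = 0
g(7) = mex{1} = 0
g(8) = mex{1} = 0
g(9) = mex{0} = 1
g(10) = mex{0} = 1
So g(10) = 1.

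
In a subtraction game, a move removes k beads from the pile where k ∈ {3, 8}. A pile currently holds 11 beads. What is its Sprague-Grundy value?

0

Compute g(0), g(1), … for moves {3, 8}:
g(0) = mex{} = 0
g(1) = mex{} = 0
g(2) = mex{} = 0
g(3) = mex{0} = 1
g(4) = mex{0} = 1
g(5) = mex{0} = 1
g(6) = mex{1} = 0
g(7) = mex{1} = 0
g(8) = mex{0,1} = 2
g(9) = mex{0} = 1
g(10) = mex{0} = 1
g(11) = mex{1,2} = 0
So g(11) = 0.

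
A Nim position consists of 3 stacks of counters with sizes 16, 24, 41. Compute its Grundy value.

33

Compute the nim-sum pairwise:
16 XOR 24 = 8
8 XOR 41 = 33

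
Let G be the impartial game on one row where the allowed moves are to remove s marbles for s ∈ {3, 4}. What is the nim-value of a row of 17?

Build the Grundy sequence with g(k) = mex{g(k−s) : s ∈ {3, 4}, s ≤ k}:
k:     0  1  2  3  4  5  6  7  8  9 10 11 12 13 14 15 16 17
g(k):  0  0  0  1  1  1  2  0  0  0  1  1  1  2  0  0  0  1
So g(17) = 1.

1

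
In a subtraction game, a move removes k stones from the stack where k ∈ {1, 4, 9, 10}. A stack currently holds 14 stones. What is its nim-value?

Build the Grundy sequence with g(k) = mex{g(k−s) : s ∈ {1, 4, 9, 10}, s ≤ k}:
g(0) = mex{} = 0
g(1) = mex{0} = 1
g(2) = mex{1} = 0
g(3) = mex{0} = 1
g(4) = mex{0,1} = 2
g(5) = mex{1,2} = 0
g(6) = mex{0} = 1
g(7) = mex{1} = 0
g(8) = mex{0,2} = 1
g(9) = mex{0,1} = 2
g(10) = mex{0,1,2} = 3
g(11) = mex{0,1,3} = 2
g(12) = mex{0,1,2} = 3
g(13) = mex{1,2,3} = 0
g(14) = mex{0,2,3} = 1
So g(14) = 1.

1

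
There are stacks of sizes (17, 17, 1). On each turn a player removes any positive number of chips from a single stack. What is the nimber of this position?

Bitwise XOR of the heap sizes:
  10001  (17)
  10001  (17)
  00001  (1)
  -----
  00001  (1)

1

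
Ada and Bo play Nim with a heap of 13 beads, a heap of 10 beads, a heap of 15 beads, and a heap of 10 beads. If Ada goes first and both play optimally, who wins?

Ada wins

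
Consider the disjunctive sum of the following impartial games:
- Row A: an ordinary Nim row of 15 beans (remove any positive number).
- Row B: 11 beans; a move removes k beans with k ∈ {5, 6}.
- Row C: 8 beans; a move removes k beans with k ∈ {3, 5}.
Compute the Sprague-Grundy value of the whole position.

Row A is a plain Nim row of size 15, so its Grundy value is 15.
For row B, compute g(0), g(1), … with moves {5, 6}:
k:     0  1  2  3  4  5  6  7  8  9 10 11
g(k):  0  0  0  0  0  1  1  1  1  1  2  0
So g(11) = 0.
Build the Grundy sequence for row C with g(k) = mex{g(k−s) : s ∈ {3, 5}, s ≤ k}:
g(0) = mex{} = 0
g(1) = mex{} = 0
g(2) = mex{} = 0
g(3) = mex{0} = 1
g(4) = mex{0} = 1
g(5) = mex{0} = 1
g(6) = mex{0,1} = 2
g(7) = mex{0,1} = 2
g(8) = mex{1} = 0
So g(8) = 0.
The value of a disjunctive sum is the nim-sum of the parts.
Combined value = 15 XOR 0 XOR 0 = 15.

15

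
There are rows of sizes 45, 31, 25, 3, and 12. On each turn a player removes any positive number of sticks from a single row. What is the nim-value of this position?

36

Compute the nim-sum pairwise:
45 ^ 31 = 50
50 ^ 25 = 43
43 ^ 3 = 40
40 ^ 12 = 36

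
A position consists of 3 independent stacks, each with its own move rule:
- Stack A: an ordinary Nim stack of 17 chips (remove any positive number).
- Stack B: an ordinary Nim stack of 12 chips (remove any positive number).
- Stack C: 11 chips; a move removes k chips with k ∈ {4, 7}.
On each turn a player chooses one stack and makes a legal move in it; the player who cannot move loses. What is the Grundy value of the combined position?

29

Stack A is a plain Nim stack of size 17, so its Grundy value is 17.
Stack B is a plain Nim stack of size 12, so its Grundy value is 12.
Build the Grundy sequence for stack C with g(k) = mex{g(k−s) : s ∈ {4, 7}, s ≤ k}:
g(0) = mex{} = 0
g(1) = mex{} = 0
g(2) = mex{} = 0
g(3) = mex{} = 0
g(4) = mex{0} = 1
g(5) = mex{0} = 1
g(6) = mex{0} = 1
g(7) = mex{0} = 1
g(8) = mex{0,1} = 2
g(9) = mex{0,1} = 2
g(10) = mex{0,1} = 2
g(11) = mex{1} = 0
So g(11) = 0.
The value of a disjunctive sum is the nim-sum of the parts.
Combined value = 17 XOR 12 XOR 0 = 29.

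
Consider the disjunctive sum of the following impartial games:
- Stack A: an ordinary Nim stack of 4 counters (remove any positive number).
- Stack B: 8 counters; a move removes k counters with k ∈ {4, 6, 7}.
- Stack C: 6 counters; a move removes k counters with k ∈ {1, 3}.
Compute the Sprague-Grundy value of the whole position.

Stack A is a plain Nim stack of size 4, so its Grundy value is 4.
For stack B, compute g(0), g(1), … with moves {4, 6, 7}:
k:     0  1  2  3  4  5  6  7  8
g(k):  0  0  0  0  1  1  1  1  2
So g(8) = 2.
Grundy values for stack C (subtraction set {1, 3}):
k:     0  1  2  3  4  5  6
g(k):  0  1  0  1  0  1  0
So g(6) = 0.
The value of a disjunctive sum is the nim-sum of the parts.
Combined value = 4 ⊕ 2 ⊕ 0 = 6.

6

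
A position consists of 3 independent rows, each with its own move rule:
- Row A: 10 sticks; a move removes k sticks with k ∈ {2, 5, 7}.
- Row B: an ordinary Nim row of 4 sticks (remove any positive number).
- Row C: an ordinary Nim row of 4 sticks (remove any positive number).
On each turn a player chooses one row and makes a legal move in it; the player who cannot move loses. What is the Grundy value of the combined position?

0

Grundy values for row A (subtraction set {2, 5, 7}):
g(0) = mex{} = 0
g(1) = mex{} = 0
g(2) = mex{0} = 1
g(3) = mex{0} = 1
g(4) = mex{1} = 0
g(5) = mex{0,1} = 2
g(6) = mex{0} = 1
g(7) = mex{0,1,2} = 3
g(8) = mex{0,1} = 2
g(9) = mex{0,1,3} = 2
g(10) = mex{1,2} = 0
So g(10) = 0.
Row B is a plain Nim row of size 4, so its Grundy value is 4.
Row C is a plain Nim row of size 4, so its Grundy value is 4.
The value of a disjunctive sum is the nim-sum of the parts.
Combined value = 0 XOR 4 XOR 4 = 0.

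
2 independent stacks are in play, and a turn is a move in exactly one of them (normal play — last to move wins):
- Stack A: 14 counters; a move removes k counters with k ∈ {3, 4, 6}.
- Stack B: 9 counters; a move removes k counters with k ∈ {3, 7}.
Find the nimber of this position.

0

For stack A, compute g(0), g(1), … with moves {3, 4, 6}:
k:     0  1  2  3  4  5  6  7  8  9 10 11 12 13 14
g(k):  0  0  0  1  1  1  2  2  2  0  0  0  1  1  1
So g(14) = 1.
For stack B, compute g(0), g(1), … with moves {3, 7}:
g(0) = mex{} = 0
g(1) = mex{} = 0
g(2) = mex{} = 0
g(3) = mex{0} = 1
g(4) = mex{0} = 1
g(5) = mex{0} = 1
g(6) = mex{1} = 0
g(7) = mex{0,1} = 2
g(8) = mex{0,1} = 2
g(9) = mex{0} = 1
So g(9) = 1.
By the Sprague-Grundy theorem, the Grundy value of a sum of independent games is the XOR of the component values.
Combined value = 1 XOR 1 = 0.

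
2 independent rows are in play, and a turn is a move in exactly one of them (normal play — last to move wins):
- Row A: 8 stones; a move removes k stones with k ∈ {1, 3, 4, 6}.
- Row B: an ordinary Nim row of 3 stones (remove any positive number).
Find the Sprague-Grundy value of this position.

2

Build the Grundy sequence for row A with g(k) = mex{g(k−s) : s ∈ {1, 3, 4, 6}, s ≤ k}:
g(0) = mex{} = 0
g(1) = mex{0} = 1
g(2) = mex{1} = 0
g(3) = mex{0} = 1
g(4) = mex{0,1} = 2
g(5) = mex{0,1,2} = 3
g(6) = mex{0,1,3} = 2
g(7) = mex{1,2} = 0
g(8) = mex{0,2,3} = 1
So g(8) = 1.
Row B is a plain Nim row of size 3, so its Grundy value is 3.
The value of a disjunctive sum is the nim-sum of the parts.
Combined value = 1 XOR 3 = 2.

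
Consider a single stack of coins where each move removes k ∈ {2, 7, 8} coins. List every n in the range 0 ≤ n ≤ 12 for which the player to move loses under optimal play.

Build the Grundy sequence with g(k) = mex{g(k−s) : s ∈ {2, 7, 8}, s ≤ k}:
g(0) = mex{} = 0
g(1) = mex{} = 0
g(2) = mex{0} = 1
g(3) = mex{0} = 1
g(4) = mex{1} = 0
g(5) = mex{1} = 0
g(6) = mex{0} = 1
g(7) = mex{0} = 1
g(8) = mex{0,1} = 2
g(9) = mex{0,1} = 2
g(10) = mex{1,2} = 0
g(11) = mex{0,1,2} = 3
g(12) = mex{0} = 1
The P-positions (g = 0) in 0..12 are 0, 1, 4, 5, 10.

0, 1, 4, 5, 10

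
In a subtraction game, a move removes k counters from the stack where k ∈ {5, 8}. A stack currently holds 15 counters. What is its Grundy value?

Compute g(0), g(1), … for moves {5, 8}:
k:     0  1  2  3  4  5  6  7  8  9 10 11 12 13 14 15
g(k):  0  0  0  0  0  1  1  1  1  1  2  2  2  0  0  0
So g(15) = 0.

0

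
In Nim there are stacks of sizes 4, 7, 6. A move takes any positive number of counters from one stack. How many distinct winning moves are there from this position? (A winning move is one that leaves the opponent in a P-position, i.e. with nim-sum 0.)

Compute the nim-sum pairwise:
4 ^ 7 = 3
3 ^ 6 = 5
The overall nim-sum is X = 5. A stack of size p has a winning move iff p XOR X < p (reduce it to p XOR X).
  4: 4 XOR 5 = 1 < 4 — winning move (to 1).
  7: 7 XOR 5 = 2 < 7 — winning move (to 2).
  6: 6 XOR 5 = 3 < 6 — winning move (to 3).
That gives 3 winning moves.

3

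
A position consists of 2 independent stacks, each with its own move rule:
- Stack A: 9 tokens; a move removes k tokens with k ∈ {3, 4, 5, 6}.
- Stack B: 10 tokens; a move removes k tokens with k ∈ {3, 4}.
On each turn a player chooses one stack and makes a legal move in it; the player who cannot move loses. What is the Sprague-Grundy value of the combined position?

Build the Grundy sequence for stack A with g(k) = mex{g(k−s) : s ∈ {3, 4, 5, 6}, s ≤ k}:
k:     0  1  2  3  4  5  6  7  8  9
g(k):  0  0  0  1  1  1  2  2  2  0
So g(9) = 0.
Build the Grundy sequence for stack B with g(k) = mex{g(k−s) : s ∈ {3, 4}, s ≤ k}:
k:     0  1  2  3  4  5  6  7  8  9 10
g(k):  0  0  0  1  1  1  2  0  0  0  1
So g(10) = 1.
By the Sprague-Grundy theorem, the Grundy value of a sum of independent games is the XOR of the component values.
Combined value = 0 ⊕ 1 = 1.

1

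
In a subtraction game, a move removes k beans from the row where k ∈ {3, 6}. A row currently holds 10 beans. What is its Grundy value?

Grundy values for subtraction set {3, 6}:
g(0) = mex{} = 0
g(1) = mex{} = 0
g(2) = mex{} = 0
g(3) = mex{0} = 1
g(4) = mex{0} = 1
g(5) = mex{0} = 1
g(6) = mex{0,1} = 2
g(7) = mex{0,1} = 2
g(8) = mex{0,1} = 2
g(9) = mex{1,2} = 0
g(10) = mex{1,2} = 0
So g(10) = 0.

0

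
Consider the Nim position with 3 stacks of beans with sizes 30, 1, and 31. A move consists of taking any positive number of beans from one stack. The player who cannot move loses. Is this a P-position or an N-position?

Nim-sum: 30 ⊕ 1 ⊕ 31 = 0.
The nim-sum is 0, so this is a P-position: the player to move is in a losing position under optimal play.

P-position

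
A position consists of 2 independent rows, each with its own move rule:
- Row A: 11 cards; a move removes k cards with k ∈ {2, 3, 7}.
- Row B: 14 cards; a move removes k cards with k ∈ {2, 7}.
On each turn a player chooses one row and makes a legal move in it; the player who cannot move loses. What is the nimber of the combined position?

Grundy values for row A (subtraction set {2, 3, 7}):
g(0) = mex{} = 0
g(1) = mex{} = 0
g(2) = mex{0} = 1
g(3) = mex{0} = 1
g(4) = mex{0,1} = 2
g(5) = mex{1} = 0
g(6) = mex{1,2} = 0
g(7) = mex{0,2} = 1
g(8) = mex{0} = 1
g(9) = mex{0,1} = 2
g(10) = mex{1} = 0
g(11) = mex{1,2} = 0
So g(11) = 0.
Grundy values for row B (subtraction set {2, 7}):
k:     0  1  2  3  4  5  6  7  8  9 10 11 12 13 14
g(k):  0  0  1  1  0  0  1  1  2  0  0  1  1  0  0
So g(14) = 0.
The value of a disjunctive sum is the nim-sum of the parts.
Combined value = 0 XOR 0 = 0.

0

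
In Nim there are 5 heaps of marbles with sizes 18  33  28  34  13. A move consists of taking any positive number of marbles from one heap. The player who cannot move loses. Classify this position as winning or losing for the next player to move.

Compute the nim-sum pairwise:
18 XOR 33 = 51
51 XOR 28 = 47
47 XOR 34 = 13
13 XOR 13 = 0
The nim-sum is 0, so this is a P-position: the player to move is in a losing position under optimal play.

Losing position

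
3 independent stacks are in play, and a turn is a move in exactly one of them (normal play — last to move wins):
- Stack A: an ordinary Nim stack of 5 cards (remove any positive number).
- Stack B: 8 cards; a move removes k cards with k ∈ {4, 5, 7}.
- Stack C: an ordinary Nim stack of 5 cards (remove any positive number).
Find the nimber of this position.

2

Stack A is a plain Nim stack of size 5, so its Grundy value is 5.
Build the Grundy sequence for stack B with g(k) = mex{g(k−s) : s ∈ {4, 5, 7}, s ≤ k}:
k:     0  1  2  3  4  5  6  7  8
g(k):  0  0  0  0  1  1  1  1  2
So g(8) = 2.
Stack C is a plain Nim stack of size 5, so its Grundy value is 5.
By the Sprague-Grundy theorem, the Grundy value of a sum of independent games is the XOR of the component values.
Combined value = 5 XOR 2 XOR 5 = 2.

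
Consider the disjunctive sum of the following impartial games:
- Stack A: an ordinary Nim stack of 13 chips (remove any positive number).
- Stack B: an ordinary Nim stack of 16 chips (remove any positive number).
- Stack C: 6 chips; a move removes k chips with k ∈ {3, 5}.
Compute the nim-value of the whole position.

Stack A is a plain Nim stack of size 13, so its Grundy value is 13.
Stack B is a plain Nim stack of size 16, so its Grundy value is 16.
Grundy values for stack C (subtraction set {3, 5}):
g(0) = mex{} = 0
g(1) = mex{} = 0
g(2) = mex{} = 0
g(3) = mex{0} = 1
g(4) = mex{0} = 1
g(5) = mex{0} = 1
g(6) = mex{0,1} = 2
So g(6) = 2.
By the Sprague-Grundy theorem, the Grundy value of a sum of independent games is the XOR of the component values.
Combined value = 13 XOR 16 XOR 2 = 31.

31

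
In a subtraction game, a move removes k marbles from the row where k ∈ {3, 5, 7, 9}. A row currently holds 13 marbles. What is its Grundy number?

0

Build the Grundy sequence with g(k) = mex{g(k−s) : s ∈ {3, 5, 7, 9}, s ≤ k}:
k:     0  1  2  3  4  5  6  7  8  9 10 11 12 13
g(k):  0  0  0  1  1  1  2  2  2  3  3  3  0  0
So g(13) = 0.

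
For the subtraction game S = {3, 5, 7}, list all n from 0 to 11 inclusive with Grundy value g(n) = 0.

Build the Grundy sequence with g(k) = mex{g(k−s) : s ∈ {3, 5, 7}, s ≤ k}:
k:     0  1  2  3  4  5  6  7  8  9 10 11
g(k):  0  0  0  1  1  1  2  2  2  3  0  0
The P-positions (g = 0) in 0..11 are 0, 1, 2, 10, 11.

0, 1, 2, 10, 11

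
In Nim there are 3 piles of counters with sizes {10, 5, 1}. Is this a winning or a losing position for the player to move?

Winning position

Nim-sum: 10 XOR 5 XOR 1 = 14.
The nim-sum is 14 ≠ 0, so this is an N-position: the player to move can win.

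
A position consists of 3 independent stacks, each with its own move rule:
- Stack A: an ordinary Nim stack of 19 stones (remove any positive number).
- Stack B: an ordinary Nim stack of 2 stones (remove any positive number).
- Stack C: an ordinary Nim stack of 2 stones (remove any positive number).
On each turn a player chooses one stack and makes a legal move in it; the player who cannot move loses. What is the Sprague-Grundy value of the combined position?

19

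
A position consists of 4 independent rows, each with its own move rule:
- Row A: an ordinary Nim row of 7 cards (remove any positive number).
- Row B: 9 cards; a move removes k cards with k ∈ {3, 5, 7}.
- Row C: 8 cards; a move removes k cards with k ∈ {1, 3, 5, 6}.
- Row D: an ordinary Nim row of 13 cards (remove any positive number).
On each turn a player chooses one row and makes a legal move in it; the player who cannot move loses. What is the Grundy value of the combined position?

11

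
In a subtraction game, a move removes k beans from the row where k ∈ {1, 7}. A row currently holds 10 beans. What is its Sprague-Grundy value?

0

Build the Grundy sequence with g(k) = mex{g(k−s) : s ∈ {1, 7}, s ≤ k}:
k:     0  1  2  3  4  5  6  7  8  9 10
g(k):  0  1  0  1  0  1  0  1  0  1  0
So g(10) = 0.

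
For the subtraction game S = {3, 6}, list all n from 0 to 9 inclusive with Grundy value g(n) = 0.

0, 1, 2, 9

Grundy values for subtraction set {3, 6}:
k:     0  1  2  3  4  5  6  7  8  9
g(k):  0  0  0  1  1  1  2  2  2  0
The P-positions (g = 0) in 0..9 are 0, 1, 2, 9.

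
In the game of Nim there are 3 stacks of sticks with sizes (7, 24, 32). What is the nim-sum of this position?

In binary:
  000111  (7)
  011000  (24)
  100000  (32)
  ------
  111111  (63)

63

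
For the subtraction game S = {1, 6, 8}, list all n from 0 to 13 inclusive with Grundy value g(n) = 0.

0, 2, 4, 7, 9, 11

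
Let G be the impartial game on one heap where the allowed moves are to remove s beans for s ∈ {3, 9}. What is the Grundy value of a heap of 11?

Grundy values for subtraction set {3, 9}:
g(0) = mex{} = 0
g(1) = mex{} = 0
g(2) = mex{} = 0
g(3) = mex{0} = 1
g(4) = mex{0} = 1
g(5) = mex{0} = 1
g(6) = mex{1} = 0
g(7) = mex{1} = 0
g(8) = mex{1} = 0
g(9) = mex{0} = 1
g(10) = mex{0} = 1
g(11) = mex{0} = 1
So g(11) = 1.

1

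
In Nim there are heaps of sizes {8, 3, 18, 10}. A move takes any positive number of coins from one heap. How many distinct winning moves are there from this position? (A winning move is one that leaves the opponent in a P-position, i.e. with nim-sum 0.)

1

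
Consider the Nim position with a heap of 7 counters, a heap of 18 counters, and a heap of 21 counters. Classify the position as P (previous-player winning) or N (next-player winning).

P-position

In binary:
  00111  (7)
  10010  (18)
  10101  (21)
  -----
  00000  (0)
The nim-sum is 0, so this is a P-position: the player to move is in a losing position under optimal play.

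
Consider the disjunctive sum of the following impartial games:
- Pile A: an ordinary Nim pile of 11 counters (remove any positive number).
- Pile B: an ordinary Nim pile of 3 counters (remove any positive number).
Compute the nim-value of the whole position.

8

Pile A is a plain Nim pile of size 11, so its Grundy value is 11.
Pile B is a plain Nim pile of size 3, so its Grundy value is 3.
By the Sprague-Grundy theorem, the Grundy value of a sum of independent games is the XOR of the component values.
Combined value = 11 XOR 3 = 8.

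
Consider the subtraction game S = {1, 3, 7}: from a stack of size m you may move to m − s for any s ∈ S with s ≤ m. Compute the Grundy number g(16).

0

Build the Grundy sequence with g(k) = mex{g(k−s) : s ∈ {1, 3, 7}, s ≤ k}:
k:     0  1  2  3  4  5  6  7  8  9 10 11 12 13 14 15 16
g(k):  0  1  0  1  0  1  0  1  0  1  0  1  0  1  0  1  0
So g(16) = 0.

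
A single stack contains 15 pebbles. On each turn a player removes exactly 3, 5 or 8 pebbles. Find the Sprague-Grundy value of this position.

1

Grundy values for subtraction set {3, 5, 8}:
k:     0  1  2  3  4  5  6  7  8  9 10 11 12 13 14 15
g(k):  0  0  0  1  1  1  2  2  2  3  3  0  0  0  1  1
So g(15) = 1.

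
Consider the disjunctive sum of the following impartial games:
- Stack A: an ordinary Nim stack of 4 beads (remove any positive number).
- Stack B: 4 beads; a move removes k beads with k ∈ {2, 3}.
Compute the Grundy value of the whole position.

6

Stack A is a plain Nim stack of size 4, so its Grundy value is 4.
Grundy values for stack B (subtraction set {2, 3}):
g(0) = mex{} = 0
g(1) = mex{} = 0
g(2) = mex{0} = 1
g(3) = mex{0} = 1
g(4) = mex{0,1} = 2
So g(4) = 2.
The value of a disjunctive sum is the nim-sum of the parts.
Combined value = 4 XOR 2 = 6.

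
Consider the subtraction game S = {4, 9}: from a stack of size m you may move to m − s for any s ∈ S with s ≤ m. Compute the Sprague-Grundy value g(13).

0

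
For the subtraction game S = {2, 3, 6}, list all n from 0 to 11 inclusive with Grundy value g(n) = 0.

0, 1, 5, 9, 10

Build the Grundy sequence with g(k) = mex{g(k−s) : s ∈ {2, 3, 6}, s ≤ k}:
k:     0  1  2  3  4  5  6  7  8  9 10 11
g(k):  0  0  1  1  2  0  3  1  2  0  0  1
The P-positions (g = 0) in 0..11 are 0, 1, 5, 9, 10.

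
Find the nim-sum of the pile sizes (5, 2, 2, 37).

32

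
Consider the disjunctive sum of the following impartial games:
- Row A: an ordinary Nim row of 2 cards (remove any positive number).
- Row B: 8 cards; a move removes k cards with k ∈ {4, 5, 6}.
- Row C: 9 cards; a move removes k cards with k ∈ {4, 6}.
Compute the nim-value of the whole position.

2

Row A is a plain Nim row of size 2, so its Grundy value is 2.
Grundy values for row B (subtraction set {4, 5, 6}):
g(0) = mex{} = 0
g(1) = mex{} = 0
g(2) = mex{} = 0
g(3) = mex{} = 0
g(4) = mex{0} = 1
g(5) = mex{0} = 1
g(6) = mex{0} = 1
g(7) = mex{0} = 1
g(8) = mex{0,1} = 2
So g(8) = 2.
For row C, compute g(0), g(1), … with moves {4, 6}:
g(0) = mex{} = 0
g(1) = mex{} = 0
g(2) = mex{} = 0
g(3) = mex{} = 0
g(4) = mex{0} = 1
g(5) = mex{0} = 1
g(6) = mex{0} = 1
g(7) = mex{0} = 1
g(8) = mex{0,1} = 2
g(9) = mex{0,1} = 2
So g(9) = 2.
By the Sprague-Grundy theorem, the Grundy value of a sum of independent games is the XOR of the component values.
Combined value = 2 ⊕ 2 ⊕ 2 = 2.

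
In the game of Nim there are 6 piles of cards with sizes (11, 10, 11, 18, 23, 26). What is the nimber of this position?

21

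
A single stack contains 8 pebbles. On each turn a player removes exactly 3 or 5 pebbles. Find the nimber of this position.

0

Compute g(0), g(1), … for moves {3, 5}:
g(0) = mex{} = 0
g(1) = mex{} = 0
g(2) = mex{} = 0
g(3) = mex{0} = 1
g(4) = mex{0} = 1
g(5) = mex{0} = 1
g(6) = mex{0,1} = 2
g(7) = mex{0,1} = 2
g(8) = mex{1} = 0
So g(8) = 0.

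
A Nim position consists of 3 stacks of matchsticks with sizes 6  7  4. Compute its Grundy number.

5

Nim-sum: 6 XOR 7 XOR 4 = 5.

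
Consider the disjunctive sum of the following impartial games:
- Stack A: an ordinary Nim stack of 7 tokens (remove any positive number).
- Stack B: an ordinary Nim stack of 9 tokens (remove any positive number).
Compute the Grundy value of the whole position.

Stack A is a plain Nim stack of size 7, so its Grundy value is 7.
Stack B is a plain Nim stack of size 9, so its Grundy value is 9.
The value of a disjunctive sum is the nim-sum of the parts.
Combined value = 7 ⊕ 9 = 14.

14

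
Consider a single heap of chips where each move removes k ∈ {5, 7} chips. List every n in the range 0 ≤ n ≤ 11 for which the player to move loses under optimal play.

0, 1, 2, 3, 4

Compute g(0), g(1), … for moves {5, 7}:
g(0) = mex{} = 0
g(1) = mex{} = 0
g(2) = mex{} = 0
g(3) = mex{} = 0
g(4) = mex{} = 0
g(5) = mex{0} = 1
g(6) = mex{0} = 1
g(7) = mex{0} = 1
g(8) = mex{0} = 1
g(9) = mex{0} = 1
g(10) = mex{0,1} = 2
g(11) = mex{0,1} = 2
The P-positions (g = 0) in 0..11 are 0, 1, 2, 3, 4.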